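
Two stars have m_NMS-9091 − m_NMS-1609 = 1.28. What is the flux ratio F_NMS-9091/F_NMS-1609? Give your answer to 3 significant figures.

F_NMS-9091/F_NMS-1609 = 10^(−(m_NMS-9091 − m_NMS-1609)/2.5) = 10^(-1.28/2.5) = 10^-0.512 = 0.3076.

0.308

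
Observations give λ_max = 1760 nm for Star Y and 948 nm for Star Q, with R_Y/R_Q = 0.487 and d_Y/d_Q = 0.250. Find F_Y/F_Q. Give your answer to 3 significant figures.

Wien's law: T_Y/T_Q = λ_Q/λ_Y = 948/1760 = 0.5386.
L_Y/L_Q = (R_Y/R_Q)²(T_Y/T_Q)⁴ = (0.487)²(0.5386)⁴ = 0.01996.
F_Y/F_Q = (L_Y/L_Q)/(d_Y/d_Q)² = 0.01996/(0.250)² = 0.3194.

0.319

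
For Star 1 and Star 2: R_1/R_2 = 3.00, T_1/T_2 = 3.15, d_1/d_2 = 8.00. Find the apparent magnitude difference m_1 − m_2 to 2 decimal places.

-2.85

L_1/L_2 = (3.00)²(3.15)⁴ = 886.1.
F_1/F_2 = (L_1/L_2)/(d_1/d_2)² = 886.1/64.00 = 13.85.
m_1 − m_2 = −2.5 log₁₀(13.85) = -2.85.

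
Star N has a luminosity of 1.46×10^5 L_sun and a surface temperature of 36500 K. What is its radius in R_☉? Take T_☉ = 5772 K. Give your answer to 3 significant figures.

9.56 R_☉

R/R_☉ = √(L/L_☉) / (T/T_☉)² = √(1.46×10^5) / (6.324)²
       = 382.1 / 39.99 = 9.555.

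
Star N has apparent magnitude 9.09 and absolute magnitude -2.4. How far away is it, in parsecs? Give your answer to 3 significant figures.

1.99×10^3 pc

m − M = 5 log₁₀(d/10 pc)
9.09 − (-2.4) = 11.49 = 5 log₁₀(d/10)
d = 10 × 10^(11.49/5) = 10 × 10^2.298 = 1986 pc.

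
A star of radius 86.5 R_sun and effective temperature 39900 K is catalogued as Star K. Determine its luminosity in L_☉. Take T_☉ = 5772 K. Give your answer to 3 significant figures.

L/L_☉ = (R/R_☉)² (T/T_☉)⁴ = (86.5)² × (39900/5772)⁴
       = 7482 × (6.913)⁴ = 7482 × 2283 = 1.709×10^7.

1.71×10^7 L_☉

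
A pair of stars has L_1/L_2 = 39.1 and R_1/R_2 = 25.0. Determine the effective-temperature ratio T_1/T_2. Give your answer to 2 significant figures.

0.50

L ∝ R²T⁴ gives T ∝ (L/R²)^(1/4), so
T_1/T_2 = (39.1 / 25.0²)^(1/4) = (0.06256)^(1/4) = 0.5001.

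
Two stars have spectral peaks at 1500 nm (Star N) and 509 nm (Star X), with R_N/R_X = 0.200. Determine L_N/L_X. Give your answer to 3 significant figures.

5.30×10^-4

Wien's law gives T ∝ 1/λ_max, so T_N/T_X = λ_X/λ_N = 509/1500 = 0.3393.
Then L ∝ R²T⁴ gives L_N/L_X = (0.200)² × (0.3393)⁴ = 0.04000 × 0.01326 = 5.304×10^-4.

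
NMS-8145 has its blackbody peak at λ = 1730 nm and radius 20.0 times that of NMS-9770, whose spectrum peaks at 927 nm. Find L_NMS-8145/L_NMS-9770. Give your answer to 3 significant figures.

Wien's law gives T ∝ 1/λ_max, so T_NMS-8145/T_NMS-9770 = λ_NMS-9770/λ_NMS-8145 = 927/1730 = 0.5358.
Then L ∝ R²T⁴ gives L_NMS-8145/L_NMS-9770 = (20.0)² × (0.5358)⁴ = 400.0 × 0.08244 = 32.98.

33.0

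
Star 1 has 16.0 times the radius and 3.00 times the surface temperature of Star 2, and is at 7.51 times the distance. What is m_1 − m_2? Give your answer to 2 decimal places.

-6.41

L_1/L_2 = (16.0)²(3.00)⁴ = 2.074×10^4.
F_1/F_2 = (L_1/L_2)/(d_1/d_2)² = 2.074×10^4/56.40 = 367.7.
m_1 − m_2 = −2.5 log₁₀(367.7) = -6.41.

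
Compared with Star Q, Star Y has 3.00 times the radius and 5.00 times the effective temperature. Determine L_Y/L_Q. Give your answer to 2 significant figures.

5.6×10^3

From the Stefan–Boltzmann law, L ∝ R²T⁴, so
L_Y/L_Q = (R_Y/R_Q)² (T_Y/T_Q)⁴ = (3.00)² × (5.00)⁴ = 9.000 × 625.0 = 5625.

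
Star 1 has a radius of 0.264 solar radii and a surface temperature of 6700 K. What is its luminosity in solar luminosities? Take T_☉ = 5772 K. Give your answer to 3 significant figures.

L/L_☉ = (R/R_☉)² (T/T_☉)⁴ = (0.264)² × (6700/5772)⁴
       = 0.06970 × (1.161)⁴ = 0.06970 × 1.815 = 0.1265.

0.127 solar luminosities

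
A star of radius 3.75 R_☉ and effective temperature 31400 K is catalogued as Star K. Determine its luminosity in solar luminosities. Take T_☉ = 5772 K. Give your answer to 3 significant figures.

1.23×10^4 solar luminosities

L/L_☉ = (R/R_☉)² (T/T_☉)⁴ = (3.75)² × (31400/5772)⁴
       = 14.06 × (5.440)⁴ = 14.06 × 875.8 = 1.232×10^4.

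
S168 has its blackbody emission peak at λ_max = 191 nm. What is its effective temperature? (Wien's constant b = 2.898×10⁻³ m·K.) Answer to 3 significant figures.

1.52×10^4 K

T = b/λ_max = 2.898×10⁻³ / (191×10⁻⁹) = 1.517×10^4 K.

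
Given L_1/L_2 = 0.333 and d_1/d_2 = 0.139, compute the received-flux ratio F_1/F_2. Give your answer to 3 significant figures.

F = L/(4πd²), so F_1/F_2 = (L_1/L_2) / (d_1/d_2)²
= 0.333 / (0.139)² = 0.333 / 0.01932 = 17.24.

17.2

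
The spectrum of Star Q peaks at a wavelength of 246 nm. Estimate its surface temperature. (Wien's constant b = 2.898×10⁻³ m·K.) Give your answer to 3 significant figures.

1.18×10^4 K

T = b/λ_max = 2.898×10⁻³ / (246×10⁻⁹) = 1.178×10^4 K.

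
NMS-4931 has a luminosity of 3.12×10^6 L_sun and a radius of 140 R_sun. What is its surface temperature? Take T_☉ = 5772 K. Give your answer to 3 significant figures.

2.05×10^4 K

T/T_☉ = (L/L_☉)^(1/4) / (R/R_☉)^(1/2)
T = 5772 × (3.12×10^6)^(1/4) / √(140) = 5772 × 42.03 / 11.83 = 2.050×10^4 K.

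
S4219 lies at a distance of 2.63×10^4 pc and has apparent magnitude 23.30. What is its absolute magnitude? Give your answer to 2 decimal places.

6.20

M = m − 5 log₁₀(d/10 pc) = 23.30 − 5 log₁₀(2.63×10^4/10)
  = 23.30 − 5 × 3.420 = 23.30 − 17.10 = 6.20.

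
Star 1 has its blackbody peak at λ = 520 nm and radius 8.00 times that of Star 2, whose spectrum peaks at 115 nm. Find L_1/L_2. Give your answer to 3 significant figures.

Wien's law gives T ∝ 1/λ_max, so T_1/T_2 = λ_2/λ_1 = 115/520 = 0.2212.
Then L ∝ R²T⁴ gives L_1/L_2 = (8.00)² × (0.2212)⁴ = 64.00 × 0.002392 = 0.1531.

0.153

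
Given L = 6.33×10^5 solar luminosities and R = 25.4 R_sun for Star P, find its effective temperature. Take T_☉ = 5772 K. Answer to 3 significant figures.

T/T_☉ = (L/L_☉)^(1/4) / (R/R_☉)^(1/2)
T = 5772 × (6.33×10^5)^(1/4) / √(25.4) = 5772 × 28.21 / 5.040 = 3.230×10^4 K.

3.23×10^4 K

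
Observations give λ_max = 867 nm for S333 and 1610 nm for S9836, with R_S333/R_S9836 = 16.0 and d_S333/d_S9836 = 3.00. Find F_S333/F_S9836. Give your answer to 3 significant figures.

338

Wien's law: T_S333/T_S9836 = λ_S9836/λ_S333 = 1610/867 = 1.857.
L_S333/L_S9836 = (R_S333/R_S9836)²(T_S333/T_S9836)⁴ = (16.0)²(1.857)⁴ = 3044.
F_S333/F_S9836 = (L_S333/L_S9836)/(d_S333/d_S9836)² = 3044/(3.00)² = 338.2.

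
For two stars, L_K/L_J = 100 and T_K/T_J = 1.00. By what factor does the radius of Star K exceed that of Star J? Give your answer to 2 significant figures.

L ∝ R²T⁴ gives R ∝ √L / T², so
R_K/R_J = √(100) / (1.00)² = 10.00 / 1.000 = 10.00.

10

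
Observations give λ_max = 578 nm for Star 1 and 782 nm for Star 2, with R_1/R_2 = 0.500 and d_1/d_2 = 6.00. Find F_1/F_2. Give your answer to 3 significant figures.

0.0233

Wien's law: T_1/T_2 = λ_2/λ_1 = 782/578 = 1.353.
L_1/L_2 = (R_1/R_2)²(T_1/T_2)⁴ = (0.500)²(1.353)⁴ = 0.8376.
F_1/F_2 = (L_1/L_2)/(d_1/d_2)² = 0.8376/(6.00)² = 0.02327.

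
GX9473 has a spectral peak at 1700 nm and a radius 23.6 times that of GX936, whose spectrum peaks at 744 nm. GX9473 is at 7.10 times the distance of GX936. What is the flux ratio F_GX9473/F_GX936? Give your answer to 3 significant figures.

Wien's law: T_GX9473/T_GX936 = λ_GX936/λ_GX9473 = 744/1700 = 0.4376.
L_GX9473/L_GX936 = (R_GX9473/R_GX936)²(T_GX9473/T_GX936)⁴ = (23.6)²(0.4376)⁴ = 20.43.
F_GX9473/F_GX936 = (L_GX9473/L_GX936)/(d_GX9473/d_GX936)² = 20.43/(7.10)² = 0.4053.

0.405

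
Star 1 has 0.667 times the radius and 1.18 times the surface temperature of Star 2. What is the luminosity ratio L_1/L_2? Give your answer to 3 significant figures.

From the Stefan–Boltzmann law, L ∝ R²T⁴, so
L_1/L_2 = (R_1/R_2)² (T_1/T_2)⁴ = (0.667)² × (1.18)⁴ = 0.4449 × 1.939 = 0.8625.

0.863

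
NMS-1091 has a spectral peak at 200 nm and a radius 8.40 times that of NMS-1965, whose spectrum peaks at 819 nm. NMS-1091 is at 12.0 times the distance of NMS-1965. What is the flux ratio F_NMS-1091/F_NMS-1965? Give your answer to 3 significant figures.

138

Wien's law: T_NMS-1091/T_NMS-1965 = λ_NMS-1965/λ_NMS-1091 = 819/200 = 4.095.
L_NMS-1091/L_NMS-1965 = (R_NMS-1091/R_NMS-1965)²(T_NMS-1091/T_NMS-1965)⁴ = (8.40)²(4.095)⁴ = 1.984×10^4.
F_NMS-1091/F_NMS-1965 = (L_NMS-1091/L_NMS-1965)/(d_NMS-1091/d_NMS-1965)² = 1.984×10^4/(12.0)² = 137.8.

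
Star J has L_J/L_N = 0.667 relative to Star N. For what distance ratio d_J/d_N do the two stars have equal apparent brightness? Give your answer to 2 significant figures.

Equal flux requires L_J/d_J² = L_N/d_N², so d_J/d_N = √(L_J/L_N)
= √(0.667) = 0.8167.

0.82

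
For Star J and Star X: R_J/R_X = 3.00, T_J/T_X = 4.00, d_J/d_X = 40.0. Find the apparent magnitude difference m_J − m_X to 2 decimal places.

L_J/L_X = (3.00)²(4.00)⁴ = 2304.
F_J/F_X = (L_J/L_X)/(d_J/d_X)² = 2304/1600 = 1.440.
m_J − m_X = −2.5 log₁₀(1.440) = -0.40.

-0.40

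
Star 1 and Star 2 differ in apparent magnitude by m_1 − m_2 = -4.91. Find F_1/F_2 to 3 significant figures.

92.0

F_1/F_2 = 10^(−(m_1 − m_2)/2.5) = 10^(4.91/2.5) = 10^1.964 = 92.04.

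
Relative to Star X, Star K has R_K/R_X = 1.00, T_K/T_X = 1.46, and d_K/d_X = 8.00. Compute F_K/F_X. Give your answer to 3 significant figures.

0.0710

L_K/L_X = (R_K/R_X)²(T_K/T_X)⁴ = (1.00)² × (1.46)⁴ = 4.544.
F_K/F_X = (L_K/L_X)/(d_K/d_X)² = 4.544 / (8.00)² = 0.07100.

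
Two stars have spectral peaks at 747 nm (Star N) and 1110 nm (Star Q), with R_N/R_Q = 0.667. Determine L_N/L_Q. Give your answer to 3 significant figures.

Wien's law gives T ∝ 1/λ_max, so T_N/T_Q = λ_Q/λ_N = 1110/747 = 1.486.
Then L ∝ R²T⁴ gives L_N/L_Q = (0.667)² × (1.486)⁴ = 0.4449 × 4.875 = 2.169.

2.17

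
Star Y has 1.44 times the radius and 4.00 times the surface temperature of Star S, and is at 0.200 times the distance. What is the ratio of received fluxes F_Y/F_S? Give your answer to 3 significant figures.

L_Y/L_S = (R_Y/R_S)²(T_Y/T_S)⁴ = (1.44)² × (4.00)⁴ = 530.8.
F_Y/F_S = (L_Y/L_S)/(d_Y/d_S)² = 530.8 / (0.200)² = 1.327×10^4.

1.33×10^4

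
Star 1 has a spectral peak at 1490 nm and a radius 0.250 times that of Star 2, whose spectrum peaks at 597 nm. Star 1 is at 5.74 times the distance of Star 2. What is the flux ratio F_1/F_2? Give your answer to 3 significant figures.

Wien's law: T_1/T_2 = λ_2/λ_1 = 597/1490 = 0.4007.
L_1/L_2 = (R_1/R_2)²(T_1/T_2)⁴ = (0.250)²(0.4007)⁴ = 0.001611.
F_1/F_2 = (L_1/L_2)/(d_1/d_2)² = 0.001611/(5.74)² = 4.889×10^-5.

4.89×10^-5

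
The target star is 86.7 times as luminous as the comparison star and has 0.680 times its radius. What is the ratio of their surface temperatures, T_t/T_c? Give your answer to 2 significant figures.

3.7

L ∝ R²T⁴ gives T ∝ (L/R²)^(1/4), so
T_t/T_c = (86.7 / 0.680²)^(1/4) = (187.5)^(1/4) = 3.700.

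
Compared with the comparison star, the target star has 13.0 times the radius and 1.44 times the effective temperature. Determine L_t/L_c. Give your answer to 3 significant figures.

727

From the Stefan–Boltzmann law, L ∝ R²T⁴, so
L_t/L_c = (R_t/R_c)² (T_t/T_c)⁴ = (13.0)² × (1.44)⁴ = 169.0 × 4.300 = 726.7.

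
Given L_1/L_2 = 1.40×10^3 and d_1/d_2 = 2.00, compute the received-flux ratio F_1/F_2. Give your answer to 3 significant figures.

350

F = L/(4πd²), so F_1/F_2 = (L_1/L_2) / (d_1/d_2)²
= 1.40×10^3 / (2.00)² = 1.40×10^3 / 4.000 = 350.0.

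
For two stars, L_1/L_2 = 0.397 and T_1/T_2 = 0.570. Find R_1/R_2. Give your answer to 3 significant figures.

L ∝ R²T⁴ gives R ∝ √L / T², so
R_1/R_2 = √(0.397) / (0.570)² = 0.6301 / 0.3249 = 1.939.

1.94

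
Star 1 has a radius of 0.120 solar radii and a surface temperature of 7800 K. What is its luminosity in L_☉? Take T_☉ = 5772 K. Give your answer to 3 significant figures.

0.0480 L_☉

L/L_☉ = (R/R_☉)² (T/T_☉)⁴ = (0.120)² × (7800/5772)⁴
       = 0.01440 × (1.351)⁴ = 0.01440 × 3.335 = 0.04802.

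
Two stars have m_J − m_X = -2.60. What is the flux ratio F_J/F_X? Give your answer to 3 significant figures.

F_J/F_X = 10^(−(m_J − m_X)/2.5) = 10^(2.60/2.5) = 10^1.040 = 10.96.

11.0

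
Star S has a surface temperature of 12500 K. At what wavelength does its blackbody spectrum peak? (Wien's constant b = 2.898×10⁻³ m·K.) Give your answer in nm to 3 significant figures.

232 nm

λ_max = b/T = 2.898×10⁻³ / 12500 = 2.32×10^-7 m = 231.8 nm.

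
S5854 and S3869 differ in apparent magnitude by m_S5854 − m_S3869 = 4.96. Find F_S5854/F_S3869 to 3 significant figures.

0.0104

F_S5854/F_S3869 = 10^(−(m_S5854 − m_S3869)/2.5) = 10^(-4.96/2.5) = 10^-1.984 = 0.01038.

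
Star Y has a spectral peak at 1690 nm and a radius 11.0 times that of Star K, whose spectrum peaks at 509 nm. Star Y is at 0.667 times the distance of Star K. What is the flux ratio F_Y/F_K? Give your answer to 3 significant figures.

Wien's law: T_Y/T_K = λ_K/λ_Y = 509/1690 = 0.3012.
L_Y/L_K = (R_Y/R_K)²(T_Y/T_K)⁴ = (11.0)²(0.3012)⁴ = 0.9957.
F_Y/F_K = (L_Y/L_K)/(d_Y/d_K)² = 0.9957/(0.667)² = 2.238.

2.24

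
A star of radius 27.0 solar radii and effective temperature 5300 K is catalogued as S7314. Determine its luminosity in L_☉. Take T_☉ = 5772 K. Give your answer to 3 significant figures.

L/L_☉ = (R/R_☉)² (T/T_☉)⁴ = (27.0)² × (5300/5772)⁴
       = 729.0 × (0.9182)⁴ = 729.0 × 0.7109 = 518.2.

518 L_☉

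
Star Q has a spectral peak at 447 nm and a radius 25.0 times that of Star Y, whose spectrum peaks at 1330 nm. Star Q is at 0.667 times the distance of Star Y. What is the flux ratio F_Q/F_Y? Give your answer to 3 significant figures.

1.10×10^5

Wien's law: T_Q/T_Y = λ_Y/λ_Q = 1330/447 = 2.975.
L_Q/L_Y = (R_Q/R_Y)²(T_Q/T_Y)⁴ = (25.0)²(2.975)⁴ = 4.898×10^4.
F_Q/F_Y = (L_Q/L_Y)/(d_Q/d_Y)² = 4.898×10^4/(0.667)² = 1.101×10^5.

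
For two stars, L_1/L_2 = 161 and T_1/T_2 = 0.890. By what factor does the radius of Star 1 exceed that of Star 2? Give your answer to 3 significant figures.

16.0

L ∝ R²T⁴ gives R ∝ √L / T², so
R_1/R_2 = √(161) / (0.890)² = 12.69 / 0.7921 = 16.02.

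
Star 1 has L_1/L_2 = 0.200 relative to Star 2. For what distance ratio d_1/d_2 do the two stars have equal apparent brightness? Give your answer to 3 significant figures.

0.447

Equal flux requires L_1/d_1² = L_2/d_2², so d_1/d_2 = √(L_1/L_2)
= √(0.200) = 0.4472.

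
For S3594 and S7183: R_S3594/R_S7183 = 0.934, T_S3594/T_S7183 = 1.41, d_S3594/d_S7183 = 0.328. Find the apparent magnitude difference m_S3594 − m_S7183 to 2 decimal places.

L_S3594/L_S7183 = (0.934)²(1.41)⁴ = 3.448.
F_S3594/F_S7183 = (L_S3594/L_S7183)/(d_S3594/d_S7183)² = 3.448/0.1076 = 32.05.
m_S3594 − m_S7183 = −2.5 log₁₀(32.05) = -3.76.

-3.76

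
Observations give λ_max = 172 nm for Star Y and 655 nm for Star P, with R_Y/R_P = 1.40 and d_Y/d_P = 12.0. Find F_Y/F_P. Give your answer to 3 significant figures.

2.86

Wien's law: T_Y/T_P = λ_P/λ_Y = 655/172 = 3.808.
L_Y/L_P = (R_Y/R_P)²(T_Y/T_P)⁴ = (1.40)²(3.808)⁴ = 412.2.
F_Y/F_P = (L_Y/L_P)/(d_Y/d_P)² = 412.2/(12.0)² = 2.862.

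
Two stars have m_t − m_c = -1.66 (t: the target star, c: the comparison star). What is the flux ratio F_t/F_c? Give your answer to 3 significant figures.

F_t/F_c = 10^(−(m_t − m_c)/2.5) = 10^(1.66/2.5) = 10^0.664 = 4.613.

4.61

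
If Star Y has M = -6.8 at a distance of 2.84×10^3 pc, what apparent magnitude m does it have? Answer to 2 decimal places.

m = M + 5 log₁₀(d/10 pc) = -6.8 + 5 log₁₀(2.84×10^3/10)
  = -6.8 + 5 × 2.453 = -6.8 + 12.27 = 5.47.

5.47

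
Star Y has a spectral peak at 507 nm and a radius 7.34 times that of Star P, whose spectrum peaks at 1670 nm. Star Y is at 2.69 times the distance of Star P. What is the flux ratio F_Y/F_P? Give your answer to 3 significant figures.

Wien's law: T_Y/T_P = λ_P/λ_Y = 1670/507 = 3.294.
L_Y/L_P = (R_Y/R_P)²(T_Y/T_P)⁴ = (7.34)²(3.294)⁴ = 6342.
F_Y/F_P = (L_Y/L_P)/(d_Y/d_P)² = 6342/(2.69)² = 876.4.

876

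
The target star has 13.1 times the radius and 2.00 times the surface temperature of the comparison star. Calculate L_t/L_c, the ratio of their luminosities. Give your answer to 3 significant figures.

2.75×10^3

From the Stefan–Boltzmann law, L ∝ R²T⁴, so
L_t/L_c = (R_t/R_c)² (T_t/T_c)⁴ = (13.1)² × (2.00)⁴ = 171.6 × 16.00 = 2746.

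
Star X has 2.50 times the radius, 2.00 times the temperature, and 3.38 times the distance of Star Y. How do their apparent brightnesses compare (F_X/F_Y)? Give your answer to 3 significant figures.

8.75

L_X/L_Y = (R_X/R_Y)²(T_X/T_Y)⁴ = (2.50)² × (2.00)⁴ = 100.0.
F_X/F_Y = (L_X/L_Y)/(d_X/d_Y)² = 100.0 / (3.38)² = 8.753.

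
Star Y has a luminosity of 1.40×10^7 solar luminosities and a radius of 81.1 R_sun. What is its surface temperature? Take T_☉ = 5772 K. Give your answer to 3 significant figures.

T/T_☉ = (L/L_☉)^(1/4) / (R/R_☉)^(1/2)
T = 5772 × (1.40×10^7)^(1/4) / √(81.1) = 5772 × 61.17 / 9.006 = 3.921×10^4 K.

3.92×10^4 K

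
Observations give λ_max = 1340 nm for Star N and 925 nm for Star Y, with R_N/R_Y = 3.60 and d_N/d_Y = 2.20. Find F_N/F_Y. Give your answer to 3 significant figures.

0.608

Wien's law: T_N/T_Y = λ_Y/λ_N = 925/1340 = 0.6903.
L_N/L_Y = (R_N/R_Y)²(T_N/T_Y)⁴ = (3.60)²(0.6903)⁴ = 2.943.
F_N/F_Y = (L_N/L_Y)/(d_N/d_Y)² = 2.943/(2.20)² = 0.6080.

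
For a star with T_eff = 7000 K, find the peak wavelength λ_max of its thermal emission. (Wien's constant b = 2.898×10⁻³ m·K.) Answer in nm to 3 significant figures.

414 nm

λ_max = b/T = 2.898×10⁻³ / 7000 = 4.14×10^-7 m = 414.0 nm.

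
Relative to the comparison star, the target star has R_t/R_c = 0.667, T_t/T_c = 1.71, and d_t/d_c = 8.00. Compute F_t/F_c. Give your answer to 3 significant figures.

L_t/L_c = (R_t/R_c)²(T_t/T_c)⁴ = (0.667)² × (1.71)⁴ = 3.804.
F_t/F_c = (L_t/L_c)/(d_t/d_c)² = 3.804 / (8.00)² = 0.05944.

0.0594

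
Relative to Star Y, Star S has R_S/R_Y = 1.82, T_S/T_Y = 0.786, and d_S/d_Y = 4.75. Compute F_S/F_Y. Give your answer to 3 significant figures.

L_S/L_Y = (R_S/R_Y)²(T_S/T_Y)⁴ = (1.82)² × (0.786)⁴ = 1.264.
F_S/F_Y = (L_S/L_Y)/(d_S/d_Y)² = 1.264 / (4.75)² = 0.05603.

0.0560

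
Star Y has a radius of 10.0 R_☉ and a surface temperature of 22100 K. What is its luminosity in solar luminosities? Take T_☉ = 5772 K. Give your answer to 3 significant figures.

2.15×10^4 solar luminosities

L/L_☉ = (R/R_☉)² (T/T_☉)⁴ = (10.0)² × (22100/5772)⁴
       = 100.0 × (3.829)⁴ = 100.0 × 214.9 = 2.149×10^4.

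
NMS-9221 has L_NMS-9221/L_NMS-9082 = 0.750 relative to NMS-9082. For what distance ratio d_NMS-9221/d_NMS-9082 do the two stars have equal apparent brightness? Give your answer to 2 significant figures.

Equal flux requires L_NMS-9221/d_NMS-9221² = L_NMS-9082/d_NMS-9082², so d_NMS-9221/d_NMS-9082 = √(L_NMS-9221/L_NMS-9082)
= √(0.750) = 0.8660.

0.87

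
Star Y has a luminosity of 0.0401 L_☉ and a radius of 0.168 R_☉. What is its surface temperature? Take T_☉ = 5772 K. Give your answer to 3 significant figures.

6.30×10^3 K

T/T_☉ = (L/L_☉)^(1/4) / (R/R_☉)^(1/2)
T = 5772 × (0.0401)^(1/4) / √(0.168) = 5772 × 0.4475 / 0.4099 = 6302 K.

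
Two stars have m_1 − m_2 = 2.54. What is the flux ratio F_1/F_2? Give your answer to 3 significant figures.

F_1/F_2 = 10^(−(m_1 − m_2)/2.5) = 10^(-2.54/2.5) = 10^-1.016 = 0.09638.

0.0964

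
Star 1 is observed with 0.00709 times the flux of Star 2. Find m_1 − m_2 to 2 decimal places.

5.37

m_1 − m_2 = −2.5 log₁₀(F_1/F_2) = −2.5 log₁₀(0.00709) = −2.5 × (-2.149) = 5.373.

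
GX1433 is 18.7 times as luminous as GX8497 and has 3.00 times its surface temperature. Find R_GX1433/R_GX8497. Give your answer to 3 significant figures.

0.480

L ∝ R²T⁴ gives R ∝ √L / T², so
R_GX1433/R_GX8497 = √(18.7) / (3.00)² = 4.324 / 9.000 = 0.4805.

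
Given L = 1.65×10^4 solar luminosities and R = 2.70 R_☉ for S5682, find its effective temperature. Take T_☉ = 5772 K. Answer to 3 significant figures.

T/T_☉ = (L/L_☉)^(1/4) / (R/R_☉)^(1/2)
T = 5772 × (1.65×10^4)^(1/4) / √(2.70) = 5772 × 11.33 / 1.643 = 3.981×10^4 K.

3.98×10^4 K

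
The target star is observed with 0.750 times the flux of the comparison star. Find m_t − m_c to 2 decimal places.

m_t − m_c = −2.5 log₁₀(F_t/F_c) = −2.5 log₁₀(0.750) = −2.5 × (-0.125) = 0.312.

0.31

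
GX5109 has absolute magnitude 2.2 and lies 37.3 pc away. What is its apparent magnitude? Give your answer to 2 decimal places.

5.06

m = M + 5 log₁₀(d/10 pc) = 2.2 + 5 log₁₀(37.3/10)
  = 2.2 + 5 × 0.572 = 2.2 + 2.86 = 5.06.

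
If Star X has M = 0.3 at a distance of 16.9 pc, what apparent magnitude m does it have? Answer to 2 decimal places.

1.44

m = M + 5 log₁₀(d/10 pc) = 0.3 + 5 log₁₀(16.9/10)
  = 0.3 + 5 × 0.228 = 0.3 + 1.14 = 1.44.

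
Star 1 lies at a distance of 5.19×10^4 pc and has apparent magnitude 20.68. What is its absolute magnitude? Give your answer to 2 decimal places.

2.10

M = m − 5 log₁₀(d/10 pc) = 20.68 − 5 log₁₀(5.19×10^4/10)
  = 20.68 − 5 × 3.715 = 20.68 − 18.58 = 2.10.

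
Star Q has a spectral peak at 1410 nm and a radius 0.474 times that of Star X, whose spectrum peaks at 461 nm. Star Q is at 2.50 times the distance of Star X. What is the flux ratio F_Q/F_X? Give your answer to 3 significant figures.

4.11×10^-4

Wien's law: T_Q/T_X = λ_X/λ_Q = 461/1410 = 0.3270.
L_Q/L_X = (R_Q/R_X)²(T_Q/T_X)⁴ = (0.474)²(0.3270)⁴ = 0.002567.
F_Q/F_X = (L_Q/L_X)/(d_Q/d_X)² = 0.002567/(2.50)² = 4.108×10^-4.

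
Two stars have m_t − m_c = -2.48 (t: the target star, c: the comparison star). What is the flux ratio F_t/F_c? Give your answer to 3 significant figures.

F_t/F_c = 10^(−(m_t − m_c)/2.5) = 10^(2.48/2.5) = 10^0.992 = 9.817.

9.82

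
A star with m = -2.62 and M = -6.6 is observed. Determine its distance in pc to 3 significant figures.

m − M = 5 log₁₀(d/10 pc)
-2.62 − (-6.6) = 3.98 = 5 log₁₀(d/10)
d = 10 × 10^(3.98/5) = 10 × 10^0.796 = 62.52 pc.

62.5 pc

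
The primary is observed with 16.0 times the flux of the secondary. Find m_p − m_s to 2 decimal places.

-3.01

m_p − m_s = −2.5 log₁₀(F_p/F_s) = −2.5 log₁₀(16.0) = −2.5 × (1.204) = -3.010.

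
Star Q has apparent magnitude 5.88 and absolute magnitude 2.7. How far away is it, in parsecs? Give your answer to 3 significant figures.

43.3 pc

m − M = 5 log₁₀(d/10 pc)
5.88 − (2.7) = 3.18 = 5 log₁₀(d/10)
d = 10 × 10^(3.18/5) = 10 × 10^0.636 = 43.25 pc.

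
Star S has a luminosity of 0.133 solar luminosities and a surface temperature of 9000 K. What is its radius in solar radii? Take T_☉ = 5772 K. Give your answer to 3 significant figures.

R/R_☉ = √(L/L_☉) / (T/T_☉)² = √(0.133) / (1.559)²
       = 0.3647 / 2.431 = 0.1500.

0.150 solar radii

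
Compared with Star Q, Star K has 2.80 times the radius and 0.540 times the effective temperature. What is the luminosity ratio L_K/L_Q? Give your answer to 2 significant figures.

From the Stefan–Boltzmann law, L ∝ R²T⁴, so
L_K/L_Q = (R_K/R_Q)² (T_K/T_Q)⁴ = (2.80)² × (0.540)⁴ = 7.840 × 0.08503 = 0.6666.

0.67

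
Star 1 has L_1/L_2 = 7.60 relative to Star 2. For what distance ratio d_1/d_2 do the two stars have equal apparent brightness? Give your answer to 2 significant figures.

Equal flux requires L_1/d_1² = L_2/d_2², so d_1/d_2 = √(L_1/L_2)
= √(7.60) = 2.757.

2.8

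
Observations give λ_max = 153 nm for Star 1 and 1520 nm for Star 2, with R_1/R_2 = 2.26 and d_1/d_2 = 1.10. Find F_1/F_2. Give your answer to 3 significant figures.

Wien's law: T_1/T_2 = λ_2/λ_1 = 1520/153 = 9.935.
L_1/L_2 = (R_1/R_2)²(T_1/T_2)⁴ = (2.26)²(9.935)⁴ = 4.975×10^4.
F_1/F_2 = (L_1/L_2)/(d_1/d_2)² = 4.975×10^4/(1.10)² = 4.112×10^4.

4.11×10^4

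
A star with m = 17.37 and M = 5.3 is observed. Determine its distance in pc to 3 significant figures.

m − M = 5 log₁₀(d/10 pc)
17.37 − (5.3) = 12.07 = 5 log₁₀(d/10)
d = 10 × 10^(12.07/5) = 10 × 10^2.414 = 2594 pc.

2.59×10^3 pc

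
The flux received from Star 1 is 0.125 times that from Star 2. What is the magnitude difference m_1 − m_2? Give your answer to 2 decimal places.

2.26

m_1 − m_2 = −2.5 log₁₀(F_1/F_2) = −2.5 log₁₀(0.125) = −2.5 × (-0.903) = 2.258.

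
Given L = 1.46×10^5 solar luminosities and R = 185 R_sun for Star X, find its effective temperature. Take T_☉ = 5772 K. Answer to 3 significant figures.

T/T_☉ = (L/L_☉)^(1/4) / (R/R_☉)^(1/2)
T = 5772 × (1.46×10^5)^(1/4) / √(185) = 5772 × 19.55 / 13.60 = 8295 K.

8.30×10^3 K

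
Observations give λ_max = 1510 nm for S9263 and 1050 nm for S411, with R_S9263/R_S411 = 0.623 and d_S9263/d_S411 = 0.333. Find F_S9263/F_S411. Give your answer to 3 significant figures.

0.818

Wien's law: T_S9263/T_S411 = λ_S411/λ_S9263 = 1050/1510 = 0.6954.
L_S9263/L_S411 = (R_S9263/R_S411)²(T_S9263/T_S411)⁴ = (0.623)²(0.6954)⁴ = 0.09075.
F_S9263/F_S411 = (L_S9263/L_S411)/(d_S9263/d_S411)² = 0.09075/(0.333)² = 0.8183.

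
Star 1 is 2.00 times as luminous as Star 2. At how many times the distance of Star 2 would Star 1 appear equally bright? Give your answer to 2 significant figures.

1.4

Equal flux requires L_1/d_1² = L_2/d_2², so d_1/d_2 = √(L_1/L_2)
= √(2.00) = 1.414.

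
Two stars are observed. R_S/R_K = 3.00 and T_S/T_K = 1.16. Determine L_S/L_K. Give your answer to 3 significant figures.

16.3

From the Stefan–Boltzmann law, L ∝ R²T⁴, so
L_S/L_K = (R_S/R_K)² (T_S/T_K)⁴ = (3.00)² × (1.16)⁴ = 9.000 × 1.811 = 16.30.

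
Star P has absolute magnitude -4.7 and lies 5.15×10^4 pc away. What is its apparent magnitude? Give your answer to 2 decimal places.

13.86

m = M + 5 log₁₀(d/10 pc) = -4.7 + 5 log₁₀(5.15×10^4/10)
  = -4.7 + 5 × 3.712 = -4.7 + 18.56 = 13.86.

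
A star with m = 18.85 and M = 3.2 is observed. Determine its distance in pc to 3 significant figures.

m − M = 5 log₁₀(d/10 pc)
18.85 − (3.2) = 15.65 = 5 log₁₀(d/10)
d = 10 × 10^(15.65/5) = 10 × 10^3.130 = 1.349×10^4 pc.

1.35×10^4 pc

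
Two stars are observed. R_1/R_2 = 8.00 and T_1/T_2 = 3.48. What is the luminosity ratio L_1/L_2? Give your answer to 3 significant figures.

9.39×10^3

From the Stefan–Boltzmann law, L ∝ R²T⁴, so
L_1/L_2 = (R_1/R_2)² (T_1/T_2)⁴ = (8.00)² × (3.48)⁴ = 64.00 × 146.7 = 9386.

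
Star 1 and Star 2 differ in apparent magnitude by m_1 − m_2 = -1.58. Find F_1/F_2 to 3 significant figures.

F_1/F_2 = 10^(−(m_1 − m_2)/2.5) = 10^(1.58/2.5) = 10^0.632 = 4.285.

4.29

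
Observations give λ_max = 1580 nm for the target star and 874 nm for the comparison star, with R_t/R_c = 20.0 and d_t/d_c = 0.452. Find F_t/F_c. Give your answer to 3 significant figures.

Wien's law: T_t/T_c = λ_c/λ_t = 874/1580 = 0.5532.
L_t/L_c = (R_t/R_c)²(T_t/T_c)⁴ = (20.0)²(0.5532)⁴ = 37.45.
F_t/F_c = (L_t/L_c)/(d_t/d_c)² = 37.45/(0.452)² = 183.3.

183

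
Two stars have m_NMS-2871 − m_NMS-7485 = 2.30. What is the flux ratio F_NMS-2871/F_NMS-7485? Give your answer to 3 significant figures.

F_NMS-2871/F_NMS-7485 = 10^(−(m_NMS-2871 − m_NMS-7485)/2.5) = 10^(-2.30/2.5) = 10^-0.920 = 0.1202.

0.120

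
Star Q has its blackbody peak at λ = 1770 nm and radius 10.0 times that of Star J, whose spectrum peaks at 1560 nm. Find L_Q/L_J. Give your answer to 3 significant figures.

Wien's law gives T ∝ 1/λ_max, so T_Q/T_J = λ_J/λ_Q = 1560/1770 = 0.8814.
Then L ∝ R²T⁴ gives L_Q/L_J = (10.0)² × (0.8814)⁴ = 100.0 × 0.6034 = 60.34.

60.3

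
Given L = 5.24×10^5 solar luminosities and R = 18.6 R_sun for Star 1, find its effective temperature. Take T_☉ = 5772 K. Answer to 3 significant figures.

T/T_☉ = (L/L_☉)^(1/4) / (R/R_☉)^(1/2)
T = 5772 × (5.24×10^5)^(1/4) / √(18.6) = 5772 × 26.90 / 4.313 = 3.601×10^4 K.

3.60×10^4 K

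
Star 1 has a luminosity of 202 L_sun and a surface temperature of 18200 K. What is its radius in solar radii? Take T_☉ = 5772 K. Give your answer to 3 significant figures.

R/R_☉ = √(L/L_☉) / (T/T_☉)² = √(202) / (3.153)²
       = 14.21 / 9.942 = 1.430.

1.43 solar radii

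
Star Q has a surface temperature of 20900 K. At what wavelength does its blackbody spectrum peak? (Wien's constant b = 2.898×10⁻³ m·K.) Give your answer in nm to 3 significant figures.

139 nm

λ_max = b/T = 2.898×10⁻³ / 20900 = 1.39×10^-7 m = 138.7 nm.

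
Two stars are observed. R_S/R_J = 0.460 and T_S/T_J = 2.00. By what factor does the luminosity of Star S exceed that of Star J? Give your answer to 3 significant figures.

From the Stefan–Boltzmann law, L ∝ R²T⁴, so
L_S/L_J = (R_S/R_J)² (T_S/T_J)⁴ = (0.460)² × (2.00)⁴ = 0.2116 × 16.00 = 3.386.

3.39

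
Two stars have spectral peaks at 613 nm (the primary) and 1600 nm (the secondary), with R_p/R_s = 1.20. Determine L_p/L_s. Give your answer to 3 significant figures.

66.8

Wien's law gives T ∝ 1/λ_max, so T_p/T_s = λ_s/λ_p = 1600/613 = 2.610.
Then L ∝ R²T⁴ gives L_p/L_s = (1.20)² × (2.610)⁴ = 1.440 × 46.41 = 66.83.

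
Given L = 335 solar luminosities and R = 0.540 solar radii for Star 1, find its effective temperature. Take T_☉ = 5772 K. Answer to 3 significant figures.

T/T_☉ = (L/L_☉)^(1/4) / (R/R_☉)^(1/2)
T = 5772 × (335)^(1/4) / √(0.540) = 5772 × 4.278 / 0.7348 = 3.360×10^4 K.

3.36×10^4 K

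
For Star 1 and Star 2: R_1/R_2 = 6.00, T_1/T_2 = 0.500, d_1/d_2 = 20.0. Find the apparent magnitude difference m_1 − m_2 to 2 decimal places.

L_1/L_2 = (6.00)²(0.500)⁴ = 2.250.
F_1/F_2 = (L_1/L_2)/(d_1/d_2)² = 2.250/400.0 = 0.005625.
m_1 − m_2 = −2.5 log₁₀(0.005625) = 5.62.

5.62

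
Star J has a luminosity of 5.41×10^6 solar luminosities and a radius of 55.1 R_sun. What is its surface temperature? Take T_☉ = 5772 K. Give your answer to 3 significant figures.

3.75×10^4 K

T/T_☉ = (L/L_☉)^(1/4) / (R/R_☉)^(1/2)
T = 5772 × (5.41×10^6)^(1/4) / √(55.1) = 5772 × 48.23 / 7.423 = 3.750×10^4 K.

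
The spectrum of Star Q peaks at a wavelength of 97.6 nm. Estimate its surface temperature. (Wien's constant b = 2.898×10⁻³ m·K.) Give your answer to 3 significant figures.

T = b/λ_max = 2.898×10⁻³ / (97.6×10⁻⁹) = 2.969×10^4 K.

2.97×10^4 K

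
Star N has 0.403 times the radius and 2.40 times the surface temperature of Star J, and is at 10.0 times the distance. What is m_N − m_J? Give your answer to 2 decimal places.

L_N/L_J = (0.403)²(2.40)⁴ = 5.388.
F_N/F_J = (L_N/L_J)/(d_N/d_J)² = 5.388/100.0 = 0.05388.
m_N − m_J = −2.5 log₁₀(0.05388) = 3.17.

3.17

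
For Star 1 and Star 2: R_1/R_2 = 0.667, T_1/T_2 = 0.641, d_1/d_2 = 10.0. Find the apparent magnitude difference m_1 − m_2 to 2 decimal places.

7.81

L_1/L_2 = (0.667)²(0.641)⁴ = 0.07511.
F_1/F_2 = (L_1/L_2)/(d_1/d_2)² = 0.07511/100.0 = 7.511×10^-4.
m_1 − m_2 = −2.5 log₁₀(7.511×10^-4) = 7.81.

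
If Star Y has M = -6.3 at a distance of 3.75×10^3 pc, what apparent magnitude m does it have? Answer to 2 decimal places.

6.57

m = M + 5 log₁₀(d/10 pc) = -6.3 + 5 log₁₀(3.75×10^3/10)
  = -6.3 + 5 × 2.574 = -6.3 + 12.87 = 6.57.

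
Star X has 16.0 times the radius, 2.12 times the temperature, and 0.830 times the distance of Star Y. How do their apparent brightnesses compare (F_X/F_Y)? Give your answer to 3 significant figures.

L_X/L_Y = (R_X/R_Y)²(T_X/T_Y)⁴ = (16.0)² × (2.12)⁴ = 5171.
F_X/F_Y = (L_X/L_Y)/(d_X/d_Y)² = 5171 / (0.830)² = 7506.

7.51×10^3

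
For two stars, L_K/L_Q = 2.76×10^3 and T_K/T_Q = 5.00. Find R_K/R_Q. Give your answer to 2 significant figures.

L ∝ R²T⁴ gives R ∝ √L / T², so
R_K/R_Q = √(2.76×10^3) / (5.00)² = 52.54 / 25.00 = 2.101.

2.1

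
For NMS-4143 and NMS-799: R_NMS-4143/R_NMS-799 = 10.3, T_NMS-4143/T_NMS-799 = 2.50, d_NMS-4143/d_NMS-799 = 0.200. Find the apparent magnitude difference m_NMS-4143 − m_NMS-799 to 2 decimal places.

L_NMS-4143/L_NMS-799 = (10.3)²(2.50)⁴ = 4144.
F_NMS-4143/F_NMS-799 = (L_NMS-4143/L_NMS-799)/(d_NMS-4143/d_NMS-799)² = 4144/0.04000 = 1.036×10^5.
m_NMS-4143 − m_NMS-799 = −2.5 log₁₀(1.036×10^5) = -12.54.

-12.54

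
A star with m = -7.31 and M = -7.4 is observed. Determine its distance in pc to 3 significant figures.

10.4 pc

m − M = 5 log₁₀(d/10 pc)
-7.31 − (-7.4) = 0.09 = 5 log₁₀(d/10)
d = 10 × 10^(0.09/5) = 10 × 10^0.018 = 10.42 pc.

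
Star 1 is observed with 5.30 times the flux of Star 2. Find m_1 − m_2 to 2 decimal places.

m_1 − m_2 = −2.5 log₁₀(F_1/F_2) = −2.5 log₁₀(5.30) = −2.5 × (0.724) = -1.811.

-1.81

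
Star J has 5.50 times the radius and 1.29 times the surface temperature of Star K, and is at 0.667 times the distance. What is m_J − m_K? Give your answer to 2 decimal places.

L_J/L_K = (5.50)²(1.29)⁴ = 83.77.
F_J/F_K = (L_J/L_K)/(d_J/d_K)² = 83.77/0.4449 = 188.3.
m_J − m_K = −2.5 log₁₀(188.3) = -5.69.

-5.69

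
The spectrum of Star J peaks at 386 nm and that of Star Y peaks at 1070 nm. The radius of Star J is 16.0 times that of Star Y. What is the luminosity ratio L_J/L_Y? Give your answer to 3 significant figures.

1.51×10^4

Wien's law gives T ∝ 1/λ_max, so T_J/T_Y = λ_Y/λ_J = 1070/386 = 2.772.
Then L ∝ R²T⁴ gives L_J/L_Y = (16.0)² × (2.772)⁴ = 256.0 × 59.05 = 1.512×10^4.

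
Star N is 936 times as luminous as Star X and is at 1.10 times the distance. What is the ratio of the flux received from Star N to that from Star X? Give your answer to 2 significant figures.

7.7×10^2

F = L/(4πd²), so F_N/F_X = (L_N/L_X) / (d_N/d_X)²
= 936 / (1.10)² = 936 / 1.210 = 773.6.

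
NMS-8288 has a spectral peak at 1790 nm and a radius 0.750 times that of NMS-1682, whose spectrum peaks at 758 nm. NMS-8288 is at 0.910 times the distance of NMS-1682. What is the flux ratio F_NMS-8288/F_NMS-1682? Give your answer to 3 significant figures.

Wien's law: T_NMS-8288/T_NMS-1682 = λ_NMS-1682/λ_NMS-8288 = 758/1790 = 0.4235.
L_NMS-8288/L_NMS-1682 = (R_NMS-8288/R_NMS-1682)²(T_NMS-8288/T_NMS-1682)⁴ = (0.750)²(0.4235)⁴ = 0.01809.
F_NMS-8288/F_NMS-1682 = (L_NMS-8288/L_NMS-1682)/(d_NMS-8288/d_NMS-1682)² = 0.01809/(0.910)² = 0.02184.

0.0218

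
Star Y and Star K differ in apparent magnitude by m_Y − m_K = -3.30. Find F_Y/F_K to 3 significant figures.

20.9

F_Y/F_K = 10^(−(m_Y − m_K)/2.5) = 10^(3.30/2.5) = 10^1.320 = 20.89.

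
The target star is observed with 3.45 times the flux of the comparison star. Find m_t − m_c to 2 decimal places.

-1.34

m_t − m_c = −2.5 log₁₀(F_t/F_c) = −2.5 log₁₀(3.45) = −2.5 × (0.538) = -1.345.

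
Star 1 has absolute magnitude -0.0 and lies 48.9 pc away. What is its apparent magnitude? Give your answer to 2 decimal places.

3.45

m = M + 5 log₁₀(d/10 pc) = -0.0 + 5 log₁₀(48.9/10)
  = -0.0 + 5 × 0.689 = -0.0 + 3.45 = 3.45.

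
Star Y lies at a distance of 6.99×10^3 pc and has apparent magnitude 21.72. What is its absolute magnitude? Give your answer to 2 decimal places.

7.50

M = m − 5 log₁₀(d/10 pc) = 21.72 − 5 log₁₀(6.99×10^3/10)
  = 21.72 − 5 × 2.844 = 21.72 − 14.22 = 7.50.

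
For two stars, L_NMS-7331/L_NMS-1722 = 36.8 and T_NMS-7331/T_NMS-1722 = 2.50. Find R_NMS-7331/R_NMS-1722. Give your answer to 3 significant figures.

0.971

L ∝ R²T⁴ gives R ∝ √L / T², so
R_NMS-7331/R_NMS-1722 = √(36.8) / (2.50)² = 6.066 / 6.250 = 0.9706.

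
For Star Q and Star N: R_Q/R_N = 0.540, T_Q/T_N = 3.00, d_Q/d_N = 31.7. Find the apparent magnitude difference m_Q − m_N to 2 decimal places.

L_Q/L_N = (0.540)²(3.00)⁴ = 23.62.
F_Q/F_N = (L_Q/L_N)/(d_Q/d_N)² = 23.62/1005 = 0.02350.
m_Q − m_N = −2.5 log₁₀(0.02350) = 4.07.

4.07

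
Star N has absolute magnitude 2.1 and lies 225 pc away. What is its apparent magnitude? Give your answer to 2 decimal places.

m = M + 5 log₁₀(d/10 pc) = 2.1 + 5 log₁₀(225/10)
  = 2.1 + 5 × 1.352 = 2.1 + 6.76 = 8.86.

8.86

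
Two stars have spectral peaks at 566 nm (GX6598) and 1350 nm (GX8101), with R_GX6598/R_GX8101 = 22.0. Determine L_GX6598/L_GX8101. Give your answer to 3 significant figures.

1.57×10^4

Wien's law gives T ∝ 1/λ_max, so T_GX6598/T_GX8101 = λ_GX8101/λ_GX6598 = 1350/566 = 2.385.
Then L ∝ R²T⁴ gives L_GX6598/L_GX8101 = (22.0)² × (2.385)⁴ = 484.0 × 32.36 = 1.566×10^4.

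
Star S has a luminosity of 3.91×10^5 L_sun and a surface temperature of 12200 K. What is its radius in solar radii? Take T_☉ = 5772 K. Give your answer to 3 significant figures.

R/R_☉ = √(L/L_☉) / (T/T_☉)² = √(3.91×10^5) / (2.114)²
       = 625.3 / 4.468 = 140.0.

140 solar radii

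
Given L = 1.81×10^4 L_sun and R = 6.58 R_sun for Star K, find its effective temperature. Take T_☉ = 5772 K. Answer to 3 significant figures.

T/T_☉ = (L/L_☉)^(1/4) / (R/R_☉)^(1/2)
T = 5772 × (1.81×10^4)^(1/4) / √(6.58) = 5772 × 11.60 / 2.565 = 2.610×10^4 K.

2.61×10^4 K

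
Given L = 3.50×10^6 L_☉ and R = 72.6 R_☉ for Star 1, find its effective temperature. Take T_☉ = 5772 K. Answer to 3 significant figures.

T/T_☉ = (L/L_☉)^(1/4) / (R/R_☉)^(1/2)
T = 5772 × (3.50×10^6)^(1/4) / √(72.6) = 5772 × 43.25 / 8.521 = 2.930×10^4 K.

2.93×10^4 K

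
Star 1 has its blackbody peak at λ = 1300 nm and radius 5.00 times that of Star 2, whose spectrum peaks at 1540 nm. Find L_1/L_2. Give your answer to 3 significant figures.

49.2

Wien's law gives T ∝ 1/λ_max, so T_1/T_2 = λ_2/λ_1 = 1540/1300 = 1.185.
Then L ∝ R²T⁴ gives L_1/L_2 = (5.00)² × (1.185)⁴ = 25.00 × 1.969 = 49.23.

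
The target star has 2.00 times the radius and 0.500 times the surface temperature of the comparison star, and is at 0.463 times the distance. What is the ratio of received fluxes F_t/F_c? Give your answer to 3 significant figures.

1.17

L_t/L_c = (R_t/R_c)²(T_t/T_c)⁴ = (2.00)² × (0.500)⁴ = 0.2500.
F_t/F_c = (L_t/L_c)/(d_t/d_c)² = 0.2500 / (0.463)² = 1.166.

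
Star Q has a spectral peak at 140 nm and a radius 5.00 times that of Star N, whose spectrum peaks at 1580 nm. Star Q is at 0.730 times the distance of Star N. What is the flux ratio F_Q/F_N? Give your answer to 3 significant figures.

Wien's law: T_Q/T_N = λ_N/λ_Q = 1580/140 = 11.29.
L_Q/L_N = (R_Q/R_N)²(T_Q/T_N)⁴ = (5.00)²(11.29)⁴ = 4.056×10^5.
F_Q/F_N = (L_Q/L_N)/(d_Q/d_N)² = 4.056×10^5/(0.730)² = 7.610×10^5.

7.61×10^5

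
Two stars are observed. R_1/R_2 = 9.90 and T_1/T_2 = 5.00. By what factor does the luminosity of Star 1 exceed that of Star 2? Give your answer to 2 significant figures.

6.1×10^4

From the Stefan–Boltzmann law, L ∝ R²T⁴, so
L_1/L_2 = (R_1/R_2)² (T_1/T_2)⁴ = (9.90)² × (5.00)⁴ = 98.01 × 625.0 = 6.126×10^4.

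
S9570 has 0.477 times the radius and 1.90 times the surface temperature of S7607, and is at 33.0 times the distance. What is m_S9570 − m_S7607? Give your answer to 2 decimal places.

6.41

L_S9570/L_S7607 = (0.477)²(1.90)⁴ = 2.965.
F_S9570/F_S7607 = (L_S9570/L_S7607)/(d_S9570/d_S7607)² = 2.965/1089 = 0.002723.
m_S9570 − m_S7607 = −2.5 log₁₀(0.002723) = 6.41.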